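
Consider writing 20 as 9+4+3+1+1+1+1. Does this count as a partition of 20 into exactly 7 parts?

Yes

The parts sum to 20, and the condition 'there are exactly 7 summands' holds.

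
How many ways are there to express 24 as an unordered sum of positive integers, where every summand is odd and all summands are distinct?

11

They are:
23,1
21,3
19,5
17,7
15,9
15,5,3,1
13,11
13,7,3,1
11,9,3,1
11,7,5,1
9,7,5,3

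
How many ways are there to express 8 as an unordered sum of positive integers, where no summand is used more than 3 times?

They are:
8
1, 7
2, 6
1, 1, 6
3, 5
1, 2, 5
1, 1, 1, 5
4, 4
1, 3, 4
2, 2, 4
1, 1, 2, 4
2, 3, 3
1, 1, 3, 3
1, 2, 2, 3
1, 1, 1, 2, 3
1, 1, 2, 2, 2

16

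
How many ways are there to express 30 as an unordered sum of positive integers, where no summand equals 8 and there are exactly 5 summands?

293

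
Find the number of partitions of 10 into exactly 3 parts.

Listing the qualifying partitions of 10:
1+1+8
1+2+7
1+3+6
2+2+6
1+4+5
2+3+5
2+4+4
3+3+4

8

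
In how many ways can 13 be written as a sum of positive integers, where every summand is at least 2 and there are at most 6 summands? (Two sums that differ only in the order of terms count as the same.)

Enumerating:
13
11,2
10,3
9,4
9,2,2
8,5
8,3,2
7,6
7,4,2
7,3,3
7,2,2,2
6,5,2
6,4,3
6,3,2,2
5,5,3
5,4,4
5,4,2,2
5,3,3,2
5,2,2,2,2
4,4,3,2
4,3,3,3
4,3,2,2,2
3,3,3,2,2
3,2,2,2,2,2
Counting gives 24.

24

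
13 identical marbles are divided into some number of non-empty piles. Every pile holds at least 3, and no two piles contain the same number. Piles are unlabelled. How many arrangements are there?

6

They are:
13
10+3
9+4
8+5
7+6
6+4+3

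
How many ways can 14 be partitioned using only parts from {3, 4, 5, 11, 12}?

The partitions of 14 that satisfy the conditions:
11, 3
5, 5, 4
5, 3, 3, 3
4, 4, 3, 3

4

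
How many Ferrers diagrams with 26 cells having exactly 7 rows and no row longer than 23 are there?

There are 300 such partitions.

300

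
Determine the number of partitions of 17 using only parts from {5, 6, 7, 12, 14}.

They are:
5, 12
5, 5, 7
5, 6, 6

3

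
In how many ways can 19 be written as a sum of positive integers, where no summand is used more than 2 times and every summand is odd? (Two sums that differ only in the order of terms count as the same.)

Listing the qualifying partitions of 19:
19
17 + 1 + 1
15 + 3 + 1
13 + 5 + 1
13 + 3 + 3
11 + 7 + 1
11 + 5 + 3
11 + 3 + 3 + 1 + 1
9 + 9 + 1
9 + 7 + 3
9 + 5 + 5
9 + 5 + 3 + 1 + 1
7 + 7 + 5
7 + 7 + 3 + 1 + 1
7 + 5 + 5 + 1 + 1
7 + 5 + 3 + 3 + 1

16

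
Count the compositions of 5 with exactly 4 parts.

4

By stars and bars with positive parts, the count is C(4,3) = 4.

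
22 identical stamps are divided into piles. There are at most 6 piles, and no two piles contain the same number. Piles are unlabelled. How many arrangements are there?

Direct enumeration gives 89 partitions.

89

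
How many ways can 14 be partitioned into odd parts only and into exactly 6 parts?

5

They are:
9, 1, 1, 1, 1, 1
7, 3, 1, 1, 1, 1
5, 5, 1, 1, 1, 1
5, 3, 3, 1, 1, 1
3, 3, 3, 3, 1, 1
Counting gives 5.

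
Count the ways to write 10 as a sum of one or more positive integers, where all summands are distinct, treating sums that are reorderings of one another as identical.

10

The partitions of 10 that satisfy the conditions:
10
9+1
8+2
7+3
7+2+1
6+4
6+3+1
5+4+1
5+3+2
4+3+2+1
That's 10 in total.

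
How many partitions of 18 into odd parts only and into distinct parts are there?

Listing the qualifying partitions of 18:
17+1
15+3
13+5
11+7
9+5+3+1

5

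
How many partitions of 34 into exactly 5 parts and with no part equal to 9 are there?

483

A full systematic count gives 483.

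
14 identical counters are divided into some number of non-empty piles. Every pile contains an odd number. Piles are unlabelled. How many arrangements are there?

Enumerating:
1,13
3,11
1,1,1,11
5,9
1,1,3,9
1,1,1,1,1,9
7,7
1,1,5,7
1,3,3,7
1,1,1,1,3,7
1,1,1,1,1,1,1,7
1,3,5,5
1,1,1,1,5,5
3,3,3,5
1,1,1,3,3,5
1,1,1,1,1,1,3,5
1,1,1,1,1,1,1,1,1,5
1,1,3,3,3,3
1,1,1,1,1,3,3,3
1,1,1,1,1,1,1,1,3,3
1,1,1,1,1,1,1,1,1,1,1,3
1,1,1,1,1,1,1,1,1,1,1,1,1,1

22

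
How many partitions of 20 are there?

Direct enumeration gives 627 partitions.

627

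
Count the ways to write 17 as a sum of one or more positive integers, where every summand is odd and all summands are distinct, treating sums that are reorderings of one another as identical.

5

They are:
17
13 + 3 + 1
11 + 5 + 1
9 + 7 + 1
9 + 5 + 3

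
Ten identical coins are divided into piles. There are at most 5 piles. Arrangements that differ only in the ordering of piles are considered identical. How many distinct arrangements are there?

30

A partial list (first 12 by largest part):
10
9, 1
8, 2
8, 1, 1
7, 3
7, 2, 1
7, 1, 1, 1
6, 4
6, 3, 1
6, 2, 2
6, 2, 1, 1
6, 1, 1, 1, 1
…and 18 more, for 30 total.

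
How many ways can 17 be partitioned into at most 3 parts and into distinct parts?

25

Listing the qualifying partitions of 17:
17
16+1
15+2
14+3
14+2+1
13+4
13+3+1
12+5
12+4+1
12+3+2
11+6
11+5+1
11+4+2
10+7
10+6+1
10+5+2
10+4+3
9+8
9+7+1
9+6+2
9+5+3
8+7+2
8+6+3
8+5+4
7+6+4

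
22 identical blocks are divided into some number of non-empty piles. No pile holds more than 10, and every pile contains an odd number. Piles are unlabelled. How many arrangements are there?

58

There are too many to list fully; the first 12 (by largest part) are:
1 + 3 + 9 + 9
1 + 1 + 1 + 1 + 9 + 9
1 + 5 + 7 + 9
3 + 3 + 7 + 9
1 + 1 + 1 + 3 + 7 + 9
1 + 1 + 1 + 1 + 1 + 1 + 7 + 9
3 + 5 + 5 + 9
1 + 1 + 1 + 5 + 5 + 9
1 + 1 + 3 + 3 + 5 + 9
1 + 1 + 1 + 1 + 1 + 3 + 5 + 9
1 + 1 + 1 + 1 + 1 + 1 + 1 + 1 + 5 + 9
1 + 3 + 3 + 3 + 3 + 9
…and 46 more, for 58 total.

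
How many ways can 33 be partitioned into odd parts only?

Direct enumeration gives 448 partitions.

448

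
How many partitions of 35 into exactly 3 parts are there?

102

Systematic enumeration (by largest part, then next-largest, …) yields 102.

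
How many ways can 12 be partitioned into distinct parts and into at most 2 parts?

Listing the qualifying partitions of 12:
12
11, 1
10, 2
9, 3
8, 4
7, 5

6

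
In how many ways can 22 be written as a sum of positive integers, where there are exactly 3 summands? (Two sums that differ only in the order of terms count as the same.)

40

There are too many to list fully; the first 12 (by largest part) are:
20,1,1
19,2,1
18,3,1
18,2,2
17,4,1
17,3,2
16,5,1
16,4,2
16,3,3
15,6,1
15,5,2
15,4,3
…and 28 more, for 40 total.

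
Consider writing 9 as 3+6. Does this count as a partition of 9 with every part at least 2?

Yes

The parts sum to 9, and the condition 'every summand is at least 2' holds.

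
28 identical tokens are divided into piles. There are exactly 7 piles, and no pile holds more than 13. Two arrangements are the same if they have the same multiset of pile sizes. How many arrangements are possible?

372

Counting exhaustively, 372 partitions satisfy the conditions.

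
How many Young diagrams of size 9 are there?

30

A partial list (first 12 by largest part):
9
1, 8
2, 7
1, 1, 7
3, 6
1, 2, 6
1, 1, 1, 6
4, 5
1, 3, 5
2, 2, 5
1, 1, 2, 5
1, 1, 1, 1, 5
…and 18 more, for 30 total.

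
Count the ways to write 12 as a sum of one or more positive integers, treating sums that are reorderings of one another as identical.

77

There are 77 such partitions.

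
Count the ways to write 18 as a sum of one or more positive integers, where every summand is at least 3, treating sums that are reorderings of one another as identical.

33

A partial list (first 12 by largest part):
18
3 + 15
4 + 14
5 + 13
6 + 12
3 + 3 + 12
7 + 11
3 + 4 + 11
8 + 10
3 + 5 + 10
4 + 4 + 10
9 + 9
…and 21 more, for 33 total.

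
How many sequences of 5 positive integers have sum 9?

Equivalently, choose which 4 of the 8 gaps become plus signs: C(8,4) = 70.

70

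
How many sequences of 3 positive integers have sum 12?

55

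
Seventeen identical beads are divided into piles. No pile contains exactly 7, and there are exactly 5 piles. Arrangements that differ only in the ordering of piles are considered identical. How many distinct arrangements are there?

A partial list (first 12 by largest part):
13+1+1+1+1
12+2+1+1+1
11+3+1+1+1
11+2+2+1+1
10+4+1+1+1
10+3+2+1+1
10+2+2+2+1
9+5+1+1+1
9+4+2+1+1
9+3+3+1+1
9+3+2+2+1
9+2+2+2+2
…and 26 more, for 38 total.

38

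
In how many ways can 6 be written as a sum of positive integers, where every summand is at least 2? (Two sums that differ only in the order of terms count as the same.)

They are:
6
4,2
3,3
2,2,2

4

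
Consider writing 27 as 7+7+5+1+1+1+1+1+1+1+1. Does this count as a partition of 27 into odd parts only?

Yes

The parts sum to 27, and the condition 'every summand is odd' holds.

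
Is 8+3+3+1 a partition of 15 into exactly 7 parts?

No

The parts sum to 15, and the condition 'there are exactly 7 summands' is violated.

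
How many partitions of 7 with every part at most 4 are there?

Enumerating:
4+3
4+2+1
4+1+1+1
3+3+1
3+2+2
3+2+1+1
3+1+1+1+1
2+2+2+1
2+2+1+1+1
2+1+1+1+1+1
1+1+1+1+1+1+1
That's 11 in total.

11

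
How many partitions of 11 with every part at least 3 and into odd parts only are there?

2

Listing the qualifying partitions of 11:
11
5+3+3
Counting gives 2.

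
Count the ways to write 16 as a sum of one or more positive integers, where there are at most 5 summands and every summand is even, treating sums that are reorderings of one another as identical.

Listing the qualifying partitions of 16:
16
2+14
4+12
2+2+12
6+10
2+4+10
2+2+2+10
8+8
2+6+8
4+4+8
2+2+4+8
2+2+2+2+8
4+6+6
2+2+6+6
2+4+4+6
2+2+2+4+6
4+4+4+4
2+2+4+4+4
That's 18 in total.

18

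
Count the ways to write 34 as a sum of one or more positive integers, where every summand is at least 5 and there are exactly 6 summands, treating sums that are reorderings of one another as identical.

5

Listing the qualifying partitions of 34:
9 + 5 + 5 + 5 + 5 + 5
8 + 6 + 5 + 5 + 5 + 5
7 + 7 + 5 + 5 + 5 + 5
7 + 6 + 6 + 5 + 5 + 5
6 + 6 + 6 + 6 + 5 + 5
That's 5 in total.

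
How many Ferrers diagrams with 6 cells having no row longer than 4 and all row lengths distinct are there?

2

They are:
4 + 2
3 + 2 + 1
Counting gives 2.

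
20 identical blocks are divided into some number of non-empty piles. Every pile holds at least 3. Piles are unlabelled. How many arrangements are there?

There are too many to list fully; the first 12 (by largest part) are:
20
17 + 3
16 + 4
15 + 5
14 + 6
14 + 3 + 3
13 + 7
13 + 4 + 3
12 + 8
12 + 5 + 3
12 + 4 + 4
11 + 9
…and 37 more, for 49 total.

49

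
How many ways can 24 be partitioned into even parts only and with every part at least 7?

Enumerating:
24
16 + 8
14 + 10
12 + 12
8 + 8 + 8

5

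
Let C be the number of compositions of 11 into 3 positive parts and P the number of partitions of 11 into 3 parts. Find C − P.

35

Ordered (compositions into 3 parts): C(10,2) = 45.
Unordered (partitions into 3 parts): 10.
Difference: 45 − 10 = 35.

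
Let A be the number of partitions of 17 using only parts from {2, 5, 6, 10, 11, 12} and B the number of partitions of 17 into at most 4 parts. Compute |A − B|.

Partitions of 17 using only parts from {2, 5, 6, 10, 11, 12}: 8.
Partitions of 17 into at most 4 parts: 72.
|8 − 72| = 64.

64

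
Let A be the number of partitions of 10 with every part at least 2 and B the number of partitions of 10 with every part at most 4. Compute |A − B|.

Partitions of 10 with every part at least 2: 12.
Partitions of 10 with every part at most 4: 23.
|12 − 23| = 11.

11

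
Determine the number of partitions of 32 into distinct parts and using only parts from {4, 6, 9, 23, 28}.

2

Enumerating:
28+4
23+9
Counting gives 2.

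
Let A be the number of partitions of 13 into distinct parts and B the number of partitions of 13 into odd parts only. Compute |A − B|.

0

Partitions of 13 into distinct parts: 18.
Partitions of 13 into odd parts only: 18.
|18 − 18| = 0.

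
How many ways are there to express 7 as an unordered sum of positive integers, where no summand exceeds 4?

The partitions of 7 that satisfy the conditions:
4+3
4+2+1
4+1+1+1
3+3+1
3+2+2
3+2+1+1
3+1+1+1+1
2+2+2+1
2+2+1+1+1
2+1+1+1+1+1
1+1+1+1+1+1+1
That's 11 in total.

11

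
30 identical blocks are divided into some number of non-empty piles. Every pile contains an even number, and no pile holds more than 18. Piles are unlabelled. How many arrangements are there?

There are 157 such partitions.

157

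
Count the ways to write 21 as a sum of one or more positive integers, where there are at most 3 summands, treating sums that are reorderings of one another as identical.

48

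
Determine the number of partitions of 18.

385

A full systematic count gives 385.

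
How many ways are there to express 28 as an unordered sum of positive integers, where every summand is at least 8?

12

They are:
28
20 + 8
19 + 9
18 + 10
17 + 11
16 + 12
15 + 13
14 + 14
12 + 8 + 8
11 + 9 + 8
10 + 10 + 8
10 + 9 + 9
Counting gives 12.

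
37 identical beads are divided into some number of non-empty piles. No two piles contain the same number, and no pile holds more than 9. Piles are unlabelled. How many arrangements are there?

The partitions of 37 that satisfy the conditions:
9, 8, 7, 6, 5, 2
9, 8, 7, 6, 4, 3
9, 8, 7, 6, 4, 2, 1
9, 8, 7, 5, 4, 3, 1
9, 8, 6, 5, 4, 3, 2
9, 7, 6, 5, 4, 3, 2, 1

6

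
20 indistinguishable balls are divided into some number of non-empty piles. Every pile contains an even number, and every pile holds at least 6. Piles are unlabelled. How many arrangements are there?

The partitions of 20 that satisfy the conditions:
20
14, 6
12, 8
10, 10
8, 6, 6

5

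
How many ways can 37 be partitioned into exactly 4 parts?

378

A full systematic count gives 378.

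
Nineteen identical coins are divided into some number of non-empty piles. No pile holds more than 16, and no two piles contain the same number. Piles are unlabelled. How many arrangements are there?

There are too many to list fully; the first 12 (by largest part) are:
3 + 16
1 + 2 + 16
4 + 15
1 + 3 + 15
5 + 14
1 + 4 + 14
2 + 3 + 14
6 + 13
1 + 5 + 13
2 + 4 + 13
1 + 2 + 3 + 13
7 + 12
…and 39 more, for 51 total.

51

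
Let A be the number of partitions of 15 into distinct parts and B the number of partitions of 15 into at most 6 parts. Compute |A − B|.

83

Partitions of 15 into distinct parts: 27.
Partitions of 15 into at most 6 parts: 110.
|27 − 110| = 83.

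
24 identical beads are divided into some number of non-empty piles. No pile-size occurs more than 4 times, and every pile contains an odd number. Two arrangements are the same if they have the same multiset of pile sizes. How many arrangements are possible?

A partial list (first 12 by largest part):
23+1
21+3
21+1+1+1
19+5
19+3+1+1
17+7
17+5+1+1
17+3+3+1
17+3+1+1+1+1
15+9
15+7+1+1
15+5+3+1
…and 50 more, for 62 total.

62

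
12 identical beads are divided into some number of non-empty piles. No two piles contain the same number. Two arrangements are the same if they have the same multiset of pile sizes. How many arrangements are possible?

They are:
12
11+1
10+2
9+3
9+2+1
8+4
8+3+1
7+5
7+4+1
7+3+2
6+5+1
6+4+2
6+3+2+1
5+4+3
5+4+2+1
Counting gives 15.

15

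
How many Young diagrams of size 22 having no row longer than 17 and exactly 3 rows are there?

There are too many to list fully; the first 12 (by largest part) are:
17+4+1
17+3+2
16+5+1
16+4+2
16+3+3
15+6+1
15+5+2
15+4+3
14+7+1
14+6+2
14+5+3
14+4+4
…and 24 more, for 36 total.

36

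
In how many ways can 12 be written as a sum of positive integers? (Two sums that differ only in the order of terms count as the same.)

77

Systematic enumeration (by largest part, then next-largest, …) yields 77.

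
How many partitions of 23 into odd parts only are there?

A full systematic count gives 104.

104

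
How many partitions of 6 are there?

11

They are:
6
1 + 5
2 + 4
1 + 1 + 4
3 + 3
1 + 2 + 3
1 + 1 + 1 + 3
2 + 2 + 2
1 + 1 + 2 + 2
1 + 1 + 1 + 1 + 2
1 + 1 + 1 + 1 + 1 + 1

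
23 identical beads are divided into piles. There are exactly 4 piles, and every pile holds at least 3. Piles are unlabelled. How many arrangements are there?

27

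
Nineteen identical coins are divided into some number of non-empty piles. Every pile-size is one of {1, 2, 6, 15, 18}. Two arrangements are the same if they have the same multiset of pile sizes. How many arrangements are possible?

There are too many to list fully; the first 12 (by largest part) are:
18,1
15,2,2
15,2,1,1
15,1,1,1,1
6,6,6,1
6,6,2,2,2,1
6,6,2,2,1,1,1
6,6,2,1,1,1,1,1
6,6,1,1,1,1,1,1,1
6,2,2,2,2,2,2,1
6,2,2,2,2,2,1,1,1
6,2,2,2,2,1,1,1,1,1
…and 14 more, for 26 total.

26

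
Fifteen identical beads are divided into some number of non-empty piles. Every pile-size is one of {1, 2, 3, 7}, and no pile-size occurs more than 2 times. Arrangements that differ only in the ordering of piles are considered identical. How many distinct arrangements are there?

4

They are:
7+7+1
7+3+3+2
7+3+3+1+1
7+3+2+2+1
That's 4 in total.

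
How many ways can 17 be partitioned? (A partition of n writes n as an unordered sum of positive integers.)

297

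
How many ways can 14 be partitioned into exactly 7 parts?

15

They are:
8, 1, 1, 1, 1, 1, 1
7, 2, 1, 1, 1, 1, 1
6, 3, 1, 1, 1, 1, 1
6, 2, 2, 1, 1, 1, 1
5, 4, 1, 1, 1, 1, 1
5, 3, 2, 1, 1, 1, 1
5, 2, 2, 2, 1, 1, 1
4, 4, 2, 1, 1, 1, 1
4, 3, 3, 1, 1, 1, 1
4, 3, 2, 2, 1, 1, 1
4, 2, 2, 2, 2, 1, 1
3, 3, 3, 2, 1, 1, 1
3, 3, 2, 2, 2, 1, 1
3, 2, 2, 2, 2, 2, 1
2, 2, 2, 2, 2, 2, 2
That's 15 in total.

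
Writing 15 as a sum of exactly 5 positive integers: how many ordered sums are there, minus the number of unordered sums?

Ordered (compositions into 5 parts): C(14,4) = 1001.
Partitions of 15 into exactly 5 parts: 30.
Difference: 1001 − 30 = 971.

971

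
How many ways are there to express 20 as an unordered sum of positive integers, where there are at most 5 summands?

Counting exhaustively, 192 partitions satisfy the conditions.

192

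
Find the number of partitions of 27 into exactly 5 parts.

Direct enumeration gives 255 partitions.

255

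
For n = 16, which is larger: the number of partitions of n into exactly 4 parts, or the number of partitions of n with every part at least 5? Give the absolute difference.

28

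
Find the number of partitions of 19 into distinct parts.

54

There are too many to list fully; the first 12 (by largest part) are:
19
18,1
17,2
16,3
16,2,1
15,4
15,3,1
14,5
14,4,1
14,3,2
13,6
13,5,1
…and 42 more, for 54 total.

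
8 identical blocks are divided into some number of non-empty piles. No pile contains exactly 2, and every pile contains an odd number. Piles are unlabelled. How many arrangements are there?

Listing the qualifying partitions of 8:
7 + 1
5 + 3
5 + 1 + 1 + 1
3 + 3 + 1 + 1
3 + 1 + 1 + 1 + 1 + 1
1 + 1 + 1 + 1 + 1 + 1 + 1 + 1

6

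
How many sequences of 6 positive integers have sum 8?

21

By stars and bars with positive parts, the count is C(7,5) = 21.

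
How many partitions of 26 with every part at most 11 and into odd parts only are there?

A full systematic count gives 116.

116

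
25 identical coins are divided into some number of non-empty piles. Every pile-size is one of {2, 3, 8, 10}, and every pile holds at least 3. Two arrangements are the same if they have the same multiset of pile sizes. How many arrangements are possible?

They are:
10+3+3+3+3+3
8+8+3+3+3

2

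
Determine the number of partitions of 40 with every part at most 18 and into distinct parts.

670

Counting exhaustively, 670 partitions satisfy the conditions.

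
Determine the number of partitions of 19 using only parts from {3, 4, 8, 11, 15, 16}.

8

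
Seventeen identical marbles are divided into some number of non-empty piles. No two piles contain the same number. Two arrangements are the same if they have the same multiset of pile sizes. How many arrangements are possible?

38

A partial list (first 12 by largest part):
17
1, 16
2, 15
3, 14
1, 2, 14
4, 13
1, 3, 13
5, 12
1, 4, 12
2, 3, 12
6, 11
1, 5, 11
…and 26 more, for 38 total.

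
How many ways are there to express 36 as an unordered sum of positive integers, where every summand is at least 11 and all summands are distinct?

9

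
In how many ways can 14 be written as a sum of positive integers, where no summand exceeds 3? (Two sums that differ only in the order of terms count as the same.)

24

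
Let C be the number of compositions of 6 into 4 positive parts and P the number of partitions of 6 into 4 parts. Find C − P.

Compositions: C(5,3) = 10.
Unordered (partitions into 4 parts): 2.
Difference: 10 − 2 = 8.

8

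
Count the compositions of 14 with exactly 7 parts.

1716

By stars and bars with positive parts, the count is C(13,6) = 1716.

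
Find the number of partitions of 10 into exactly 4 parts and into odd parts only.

3

Enumerating:
7, 1, 1, 1
5, 3, 1, 1
3, 3, 3, 1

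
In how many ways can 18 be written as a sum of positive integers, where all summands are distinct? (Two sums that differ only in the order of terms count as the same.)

46

There are too many to list fully; the first 12 (by largest part) are:
18
17 + 1
16 + 2
15 + 3
15 + 2 + 1
14 + 4
14 + 3 + 1
13 + 5
13 + 4 + 1
13 + 3 + 2
12 + 6
12 + 5 + 1
…and 34 more, for 46 total.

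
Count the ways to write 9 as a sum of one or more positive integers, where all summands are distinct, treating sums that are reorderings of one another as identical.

8

Enumerating:
9
8,1
7,2
6,3
6,2,1
5,4
5,3,1
4,3,2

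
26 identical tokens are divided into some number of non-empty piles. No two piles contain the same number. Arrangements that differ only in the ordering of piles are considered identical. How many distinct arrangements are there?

165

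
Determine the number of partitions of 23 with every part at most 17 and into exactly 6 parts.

162

Enumerating by decreasing first part gives 162 partitions in all.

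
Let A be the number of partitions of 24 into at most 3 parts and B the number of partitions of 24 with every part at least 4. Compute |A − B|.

Partitions of 24 into at most 3 parts: 61.
Partitions of 24 with every part at least 4: 50.
|61 − 50| = 11.

11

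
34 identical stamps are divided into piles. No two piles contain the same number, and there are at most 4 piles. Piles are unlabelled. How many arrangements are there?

266

There are 266 such partitions.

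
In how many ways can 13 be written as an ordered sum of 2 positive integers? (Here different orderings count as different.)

12

A composition of 13 into 2 positive parts is chosen by placing 1 dividers among the 12 gaps between 13 units: C(12,1) = 12.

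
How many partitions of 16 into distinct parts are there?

32

There are too many to list fully; the first 12 (by largest part) are:
16
15+1
14+2
13+3
13+2+1
12+4
12+3+1
11+5
11+4+1
11+3+2
10+6
10+5+1
…and 20 more, for 32 total.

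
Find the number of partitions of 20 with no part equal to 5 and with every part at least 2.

Counting exhaustively, 96 partitions satisfy the conditions.

96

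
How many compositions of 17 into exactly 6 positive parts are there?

4368

Equivalently, choose which 5 of the 16 gaps become plus signs: C(16,5) = 4368.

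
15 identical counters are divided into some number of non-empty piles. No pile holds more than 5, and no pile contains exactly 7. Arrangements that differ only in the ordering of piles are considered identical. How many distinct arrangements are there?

84

Systematic enumeration (by largest part, then next-largest, …) yields 84.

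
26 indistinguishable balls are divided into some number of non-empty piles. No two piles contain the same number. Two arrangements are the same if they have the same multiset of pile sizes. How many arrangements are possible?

165

Counting exhaustively, 165 partitions satisfy the conditions.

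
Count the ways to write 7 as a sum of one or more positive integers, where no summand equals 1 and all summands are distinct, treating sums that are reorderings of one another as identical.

3

They are:
7
5,2
4,3
Counting gives 3.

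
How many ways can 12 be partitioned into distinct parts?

15

Enumerating:
12
11 + 1
10 + 2
9 + 3
9 + 2 + 1
8 + 4
8 + 3 + 1
7 + 5
7 + 4 + 1
7 + 3 + 2
6 + 5 + 1
6 + 4 + 2
6 + 3 + 2 + 1
5 + 4 + 3
5 + 4 + 2 + 1
Counting gives 15.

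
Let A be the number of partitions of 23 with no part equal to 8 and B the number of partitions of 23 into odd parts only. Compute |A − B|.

Partitions of 23 with no part equal to 8: 1079.
Partitions of 23 into odd parts only: 104.
|1079 − 104| = 975.

975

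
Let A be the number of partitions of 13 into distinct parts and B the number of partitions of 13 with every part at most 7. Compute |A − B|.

Partitions of 13 into distinct parts: 18.
Partitions of 13 with every part at most 7: 82.
|18 − 82| = 64.

64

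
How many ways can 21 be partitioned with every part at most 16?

A full systematic count gives 780.

780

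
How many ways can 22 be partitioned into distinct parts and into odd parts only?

8

They are:
21,1
19,3
17,5
15,7
13,9
13,5,3,1
11,7,3,1
9,7,5,1
Counting gives 8.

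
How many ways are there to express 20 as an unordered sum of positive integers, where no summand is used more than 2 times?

202

A full systematic count gives 202.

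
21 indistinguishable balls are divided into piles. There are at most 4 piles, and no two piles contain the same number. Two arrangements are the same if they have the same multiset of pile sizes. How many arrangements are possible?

There are too many to list fully; the first 12 (by largest part) are:
21
20,1
19,2
18,3
18,2,1
17,4
17,3,1
16,5
16,4,1
16,3,2
15,6
15,5,1
…and 53 more, for 65 total.

65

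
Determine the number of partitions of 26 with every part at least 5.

36

There are too many to list fully; the first 12 (by largest part) are:
26
21 + 5
20 + 6
19 + 7
18 + 8
17 + 9
16 + 10
16 + 5 + 5
15 + 11
15 + 6 + 5
14 + 12
14 + 7 + 5
…and 24 more, for 36 total.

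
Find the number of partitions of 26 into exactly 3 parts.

56

There are too many to list fully; the first 12 (by largest part) are:
24+1+1
23+2+1
22+3+1
22+2+2
21+4+1
21+3+2
20+5+1
20+4+2
20+3+3
19+6+1
19+5+2
19+4+3
…and 44 more, for 56 total.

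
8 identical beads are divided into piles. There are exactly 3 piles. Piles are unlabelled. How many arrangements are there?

They are:
6, 1, 1
5, 2, 1
4, 3, 1
4, 2, 2
3, 3, 2

5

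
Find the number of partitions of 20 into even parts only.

A partial list (first 12 by largest part):
20
2, 18
4, 16
2, 2, 16
6, 14
2, 4, 14
2, 2, 2, 14
8, 12
2, 6, 12
4, 4, 12
2, 2, 4, 12
2, 2, 2, 2, 12
…and 30 more, for 42 total.

42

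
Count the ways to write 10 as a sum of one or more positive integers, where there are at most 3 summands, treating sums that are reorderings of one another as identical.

Listing the qualifying partitions of 10:
10
9 + 1
8 + 2
8 + 1 + 1
7 + 3
7 + 2 + 1
6 + 4
6 + 3 + 1
6 + 2 + 2
5 + 5
5 + 4 + 1
5 + 3 + 2
4 + 4 + 2
4 + 3 + 3
Counting gives 14.

14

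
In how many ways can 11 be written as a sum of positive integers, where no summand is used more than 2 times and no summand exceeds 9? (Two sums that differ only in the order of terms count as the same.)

25

They are:
9,2
9,1,1
8,3
8,2,1
7,4
7,3,1
7,2,2
7,2,1,1
6,5
6,4,1
6,3,2
6,3,1,1
6,2,2,1
5,5,1
5,4,2
5,4,1,1
5,3,3
5,3,2,1
5,2,2,1,1
4,4,3
4,4,2,1
4,3,3,1
4,3,2,2
4,3,2,1,1
3,3,2,2,1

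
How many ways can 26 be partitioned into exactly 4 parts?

A full systematic count gives 136.

136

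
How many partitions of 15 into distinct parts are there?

There are too many to list fully; the first 12 (by largest part) are:
15
1+14
2+13
3+12
1+2+12
4+11
1+3+11
5+10
1+4+10
2+3+10
6+9
1+5+9
…and 15 more, for 27 total.

27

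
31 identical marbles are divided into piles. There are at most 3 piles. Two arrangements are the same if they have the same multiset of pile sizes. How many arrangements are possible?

Counting exhaustively, 96 partitions satisfy the conditions.

96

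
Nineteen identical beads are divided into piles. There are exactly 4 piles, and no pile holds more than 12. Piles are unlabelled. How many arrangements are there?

47

There are too many to list fully; the first 12 (by largest part) are:
1,1,5,12
1,2,4,12
1,3,3,12
2,2,3,12
1,1,6,11
1,2,5,11
1,3,4,11
2,2,4,11
2,3,3,11
1,1,7,10
1,2,6,10
1,3,5,10
…and 35 more, for 47 total.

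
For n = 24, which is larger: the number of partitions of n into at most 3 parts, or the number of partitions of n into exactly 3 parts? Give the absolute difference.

13

Partitions of 24 into at most 3 parts: 61.
Partitions of 24 into exactly 3 parts: 48.
|61 − 48| = 13.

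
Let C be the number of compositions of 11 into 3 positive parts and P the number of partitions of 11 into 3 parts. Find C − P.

35

Ordered (compositions into 3 parts): C(10,2) = 45.
Partitions of 11 into exactly 3 parts: 10.
Difference: 45 − 10 = 35.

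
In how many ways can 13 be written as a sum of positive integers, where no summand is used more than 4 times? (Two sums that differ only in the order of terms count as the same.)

76

Enumerating by decreasing first part gives 76 partitions in all.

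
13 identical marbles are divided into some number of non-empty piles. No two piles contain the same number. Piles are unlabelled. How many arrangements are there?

Listing the qualifying partitions of 13:
13
1,12
2,11
3,10
1,2,10
4,9
1,3,9
5,8
1,4,8
2,3,8
6,7
1,5,7
2,4,7
1,2,3,7
2,5,6
3,4,6
1,2,4,6
1,3,4,5
That's 18 in total.

18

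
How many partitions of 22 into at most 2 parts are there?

12

The partitions of 22 that satisfy the conditions:
22
21, 1
20, 2
19, 3
18, 4
17, 5
16, 6
15, 7
14, 8
13, 9
12, 10
11, 11
That's 12 in total.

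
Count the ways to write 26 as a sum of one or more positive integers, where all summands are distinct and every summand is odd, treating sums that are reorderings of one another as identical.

12

The partitions of 26 that satisfy the conditions:
25,1
23,3
21,5
19,7
17,9
17,5,3,1
15,11
15,7,3,1
13,9,3,1
13,7,5,1
11,9,5,1
11,7,5,3
That's 12 in total.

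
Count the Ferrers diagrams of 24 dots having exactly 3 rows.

48

A partial list (first 12 by largest part):
22,1,1
21,2,1
20,3,1
20,2,2
19,4,1
19,3,2
18,5,1
18,4,2
18,3,3
17,6,1
17,5,2
17,4,3
…and 36 more, for 48 total.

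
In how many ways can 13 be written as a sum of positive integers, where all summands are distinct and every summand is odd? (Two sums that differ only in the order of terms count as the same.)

Listing the qualifying partitions of 13:
13
9,3,1
7,5,1

3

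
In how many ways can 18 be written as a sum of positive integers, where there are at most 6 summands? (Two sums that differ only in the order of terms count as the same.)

199

Counting exhaustively, 199 partitions satisfy the conditions.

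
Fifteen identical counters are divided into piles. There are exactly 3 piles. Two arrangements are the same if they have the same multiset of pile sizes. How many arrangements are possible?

Listing the qualifying partitions of 15:
1+1+13
1+2+12
1+3+11
2+2+11
1+4+10
2+3+10
1+5+9
2+4+9
3+3+9
1+6+8
2+5+8
3+4+8
1+7+7
2+6+7
3+5+7
4+4+7
3+6+6
4+5+6
5+5+5

19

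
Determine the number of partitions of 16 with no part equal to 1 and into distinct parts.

Listing the qualifying partitions of 16:
16
14 + 2
13 + 3
12 + 4
11 + 5
11 + 3 + 2
10 + 6
10 + 4 + 2
9 + 7
9 + 5 + 2
9 + 4 + 3
8 + 6 + 2
8 + 5 + 3
7 + 6 + 3
7 + 5 + 4
7 + 4 + 3 + 2
6 + 5 + 3 + 2

17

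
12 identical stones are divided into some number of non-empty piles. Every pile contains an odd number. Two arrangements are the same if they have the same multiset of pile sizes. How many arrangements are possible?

15

Enumerating:
11, 1
9, 3
9, 1, 1, 1
7, 5
7, 3, 1, 1
7, 1, 1, 1, 1, 1
5, 5, 1, 1
5, 3, 3, 1
5, 3, 1, 1, 1, 1
5, 1, 1, 1, 1, 1, 1, 1
3, 3, 3, 3
3, 3, 3, 1, 1, 1
3, 3, 1, 1, 1, 1, 1, 1
3, 1, 1, 1, 1, 1, 1, 1, 1, 1
1, 1, 1, 1, 1, 1, 1, 1, 1, 1, 1, 1
That's 15 in total.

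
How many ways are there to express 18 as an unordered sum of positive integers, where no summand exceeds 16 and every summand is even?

29

A partial list (first 12 by largest part):
16+2
14+4
14+2+2
12+6
12+4+2
12+2+2+2
10+8
10+6+2
10+4+4
10+4+2+2
10+2+2+2+2
8+8+2
…and 17 more, for 29 total.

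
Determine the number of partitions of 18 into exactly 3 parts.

27

A partial list (first 12 by largest part):
1+1+16
1+2+15
1+3+14
2+2+14
1+4+13
2+3+13
1+5+12
2+4+12
3+3+12
1+6+11
2+5+11
3+4+11
…and 15 more, for 27 total.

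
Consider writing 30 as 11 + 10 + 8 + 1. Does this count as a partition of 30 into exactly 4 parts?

The parts sum to 30, and the condition 'there are exactly 4 summands' holds.

Yes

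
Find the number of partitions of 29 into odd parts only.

Systematic enumeration (by largest part, then next-largest, …) yields 256.

256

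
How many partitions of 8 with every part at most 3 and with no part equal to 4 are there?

10

They are:
3, 3, 2
3, 3, 1, 1
3, 2, 2, 1
3, 2, 1, 1, 1
3, 1, 1, 1, 1, 1
2, 2, 2, 2
2, 2, 2, 1, 1
2, 2, 1, 1, 1, 1
2, 1, 1, 1, 1, 1, 1
1, 1, 1, 1, 1, 1, 1, 1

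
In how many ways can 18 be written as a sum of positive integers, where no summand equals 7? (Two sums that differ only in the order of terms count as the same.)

329

Systematic enumeration (by largest part, then next-largest, …) yields 329.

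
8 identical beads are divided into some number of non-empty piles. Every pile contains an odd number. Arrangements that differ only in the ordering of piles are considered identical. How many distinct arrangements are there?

6

Listing the qualifying partitions of 8:
7,1
5,3
5,1,1,1
3,3,1,1
3,1,1,1,1,1
1,1,1,1,1,1,1,1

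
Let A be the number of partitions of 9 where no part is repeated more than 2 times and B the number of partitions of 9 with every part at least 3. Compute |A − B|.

Partitions of 9 where no part is repeated more than 2 times: 16.
Partitions of 9 with every part at least 3: 4.
|16 − 4| = 12.

12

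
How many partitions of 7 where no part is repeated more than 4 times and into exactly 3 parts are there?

4

Listing the qualifying partitions of 7:
5,1,1
4,2,1
3,3,1
3,2,2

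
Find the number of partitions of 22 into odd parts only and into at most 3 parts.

The partitions of 22 that satisfy the conditions:
21, 1
19, 3
17, 5
15, 7
13, 9
11, 11
That's 6 in total.

6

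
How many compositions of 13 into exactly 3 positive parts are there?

66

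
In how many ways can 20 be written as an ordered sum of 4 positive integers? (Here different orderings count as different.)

Equivalently, choose which 3 of the 19 gaps become plus signs: C(19,3) = 969.

969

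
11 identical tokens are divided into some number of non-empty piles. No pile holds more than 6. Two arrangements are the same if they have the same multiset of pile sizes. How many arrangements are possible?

A partial list (first 12 by largest part):
6, 5
6, 4, 1
6, 3, 2
6, 3, 1, 1
6, 2, 2, 1
6, 2, 1, 1, 1
6, 1, 1, 1, 1, 1
5, 5, 1
5, 4, 2
5, 4, 1, 1
5, 3, 3
5, 3, 2, 1
…and 32 more, for 44 total.

44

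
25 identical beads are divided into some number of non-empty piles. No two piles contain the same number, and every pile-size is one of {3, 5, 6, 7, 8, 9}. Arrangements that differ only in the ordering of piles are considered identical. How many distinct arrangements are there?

2

The partitions of 25 that satisfy the conditions:
9,8,5,3
9,7,6,3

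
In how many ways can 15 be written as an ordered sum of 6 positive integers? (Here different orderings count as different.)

Equivalently, choose which 5 of the 14 gaps become plus signs: C(14,5) = 2002.

2002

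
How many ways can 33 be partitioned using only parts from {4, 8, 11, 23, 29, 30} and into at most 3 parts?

Listing the qualifying partitions of 33:
4,29
11,11,11
Counting gives 2.

2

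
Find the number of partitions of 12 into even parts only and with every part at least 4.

4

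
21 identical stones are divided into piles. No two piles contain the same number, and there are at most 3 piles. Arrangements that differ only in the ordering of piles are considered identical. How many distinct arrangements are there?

A partial list (first 12 by largest part):
21
20,1
19,2
18,3
18,2,1
17,4
17,3,1
16,5
16,4,1
16,3,2
15,6
15,5,1
…and 26 more, for 38 total.

38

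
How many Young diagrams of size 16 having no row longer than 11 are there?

219

Direct enumeration gives 219 partitions.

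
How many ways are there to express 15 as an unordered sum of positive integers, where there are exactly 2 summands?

They are:
14,1
13,2
12,3
11,4
10,5
9,6
8,7

7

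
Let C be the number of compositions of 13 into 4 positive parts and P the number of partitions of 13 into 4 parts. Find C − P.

202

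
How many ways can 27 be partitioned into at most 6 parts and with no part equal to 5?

556

There are 556 such partitions.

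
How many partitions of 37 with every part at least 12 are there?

9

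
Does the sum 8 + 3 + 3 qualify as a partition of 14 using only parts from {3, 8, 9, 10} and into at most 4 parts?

The parts sum to 14, and the condition 'each summand belongs to {3, 8, 9, 10}' holds; the condition 'there are at most 4 summands' holds.

Yes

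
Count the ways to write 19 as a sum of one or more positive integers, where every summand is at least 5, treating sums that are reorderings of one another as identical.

Enumerating:
19
5,14
6,13
7,12
8,11
9,10
5,5,9
5,6,8
5,7,7
6,6,7
Counting gives 10.

10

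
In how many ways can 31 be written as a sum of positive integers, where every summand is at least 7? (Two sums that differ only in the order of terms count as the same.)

27

There are too many to list fully; the first 12 (by largest part) are:
31
24, 7
23, 8
22, 9
21, 10
20, 11
19, 12
18, 13
17, 14
17, 7, 7
16, 15
16, 8, 7
…and 15 more, for 27 total.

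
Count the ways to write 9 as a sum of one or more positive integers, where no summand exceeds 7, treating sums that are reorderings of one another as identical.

28

A partial list (first 12 by largest part):
7 + 2
7 + 1 + 1
6 + 3
6 + 2 + 1
6 + 1 + 1 + 1
5 + 4
5 + 3 + 1
5 + 2 + 2
5 + 2 + 1 + 1
5 + 1 + 1 + 1 + 1
4 + 4 + 1
4 + 3 + 2
…and 16 more, for 28 total.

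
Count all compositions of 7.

64

There are 6 gaps and each independently is a cut or not, giving 2^6 = 64.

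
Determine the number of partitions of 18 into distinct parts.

A partial list (first 12 by largest part):
18
1,17
2,16
3,15
1,2,15
4,14
1,3,14
5,13
1,4,13
2,3,13
6,12
1,5,12
…and 34 more, for 46 total.

46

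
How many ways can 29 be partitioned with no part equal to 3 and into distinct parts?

Enumerating by decreasing first part gives 155 partitions in all.

155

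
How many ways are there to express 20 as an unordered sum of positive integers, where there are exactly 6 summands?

90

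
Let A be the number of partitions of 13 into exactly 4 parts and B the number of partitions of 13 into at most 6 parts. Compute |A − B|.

Partitions of 13 into exactly 4 parts: 18.
Partitions of 13 into at most 6 parts: 71.
|18 − 71| = 53.

53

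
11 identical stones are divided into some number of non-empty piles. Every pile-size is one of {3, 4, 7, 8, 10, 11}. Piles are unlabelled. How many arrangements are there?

They are:
11
3 + 8
4 + 7
3 + 4 + 4
Counting gives 4.

4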